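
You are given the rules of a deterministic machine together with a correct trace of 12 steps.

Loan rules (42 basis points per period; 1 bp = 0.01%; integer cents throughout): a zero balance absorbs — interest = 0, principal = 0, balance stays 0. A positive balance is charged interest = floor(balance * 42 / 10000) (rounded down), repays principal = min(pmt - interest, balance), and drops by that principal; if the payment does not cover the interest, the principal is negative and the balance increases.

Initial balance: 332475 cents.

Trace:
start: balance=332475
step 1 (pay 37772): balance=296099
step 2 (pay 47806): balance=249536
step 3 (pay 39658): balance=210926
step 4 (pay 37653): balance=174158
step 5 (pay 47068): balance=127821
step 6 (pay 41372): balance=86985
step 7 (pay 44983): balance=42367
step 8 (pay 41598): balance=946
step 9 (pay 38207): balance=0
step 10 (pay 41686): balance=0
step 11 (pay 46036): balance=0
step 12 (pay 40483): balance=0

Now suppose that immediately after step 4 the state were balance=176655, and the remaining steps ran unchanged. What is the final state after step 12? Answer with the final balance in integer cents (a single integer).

0

state after step 4 := balance=176655
step 5 (pay 47068): balance=130328
step 6 (pay 41372): balance=89503
step 7 (pay 44983): balance=44895
step 8 (pay 41598): balance=3485
step 9 (pay 38207): balance=0
step 10 (pay 41686): balance=0
step 11 (pay 46036): balance=0
step 12 (pay 40483): balance=0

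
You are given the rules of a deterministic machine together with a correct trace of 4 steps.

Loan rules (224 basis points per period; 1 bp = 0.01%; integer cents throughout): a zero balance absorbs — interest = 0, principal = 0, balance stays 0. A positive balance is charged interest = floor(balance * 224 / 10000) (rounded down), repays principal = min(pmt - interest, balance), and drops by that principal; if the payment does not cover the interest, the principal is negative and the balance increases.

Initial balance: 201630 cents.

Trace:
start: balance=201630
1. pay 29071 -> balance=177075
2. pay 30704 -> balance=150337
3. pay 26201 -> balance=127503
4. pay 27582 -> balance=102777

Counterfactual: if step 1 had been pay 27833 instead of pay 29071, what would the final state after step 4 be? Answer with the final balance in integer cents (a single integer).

(re-executing from step 1 with the substitution; state before step 1: balance=201630)
1. pay 27833 -> balance=178313
2. pay 30704 -> balance=151603
3. pay 26201 -> balance=128797
4. pay 27582 -> balance=104100

104100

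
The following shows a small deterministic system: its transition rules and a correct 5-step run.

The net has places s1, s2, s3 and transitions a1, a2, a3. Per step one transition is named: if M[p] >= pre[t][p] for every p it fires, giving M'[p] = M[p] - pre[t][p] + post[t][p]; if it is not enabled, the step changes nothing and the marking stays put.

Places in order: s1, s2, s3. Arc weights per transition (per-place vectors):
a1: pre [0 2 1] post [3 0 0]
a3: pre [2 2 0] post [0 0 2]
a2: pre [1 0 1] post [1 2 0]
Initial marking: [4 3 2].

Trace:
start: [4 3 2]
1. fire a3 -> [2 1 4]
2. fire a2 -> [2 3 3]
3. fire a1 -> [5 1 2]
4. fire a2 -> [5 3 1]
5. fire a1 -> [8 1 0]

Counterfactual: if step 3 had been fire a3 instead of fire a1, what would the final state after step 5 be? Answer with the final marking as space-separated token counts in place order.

(re-executing from step 3 with the substitution; state before step 3: [2 3 3])
3. fire a3 -> [0 1 5]
4. fire a2 -> [0 1 5]
5. fire a1 -> [0 1 5]

0 1 5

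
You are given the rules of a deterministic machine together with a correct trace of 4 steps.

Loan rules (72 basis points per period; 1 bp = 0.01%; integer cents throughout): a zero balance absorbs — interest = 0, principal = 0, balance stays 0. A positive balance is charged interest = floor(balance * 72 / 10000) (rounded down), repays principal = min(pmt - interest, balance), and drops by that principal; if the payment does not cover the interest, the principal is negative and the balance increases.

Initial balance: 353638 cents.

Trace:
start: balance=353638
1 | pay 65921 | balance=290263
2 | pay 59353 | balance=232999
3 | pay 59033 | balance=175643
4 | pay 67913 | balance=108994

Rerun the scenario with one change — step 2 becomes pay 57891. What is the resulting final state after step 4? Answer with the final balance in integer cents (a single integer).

110478

(re-executing from step 2 with the substitution; state before step 2: balance=290263)
2 | pay 57891 | balance=234461
3 | pay 59033 | balance=177116
4 | pay 67913 | balance=110478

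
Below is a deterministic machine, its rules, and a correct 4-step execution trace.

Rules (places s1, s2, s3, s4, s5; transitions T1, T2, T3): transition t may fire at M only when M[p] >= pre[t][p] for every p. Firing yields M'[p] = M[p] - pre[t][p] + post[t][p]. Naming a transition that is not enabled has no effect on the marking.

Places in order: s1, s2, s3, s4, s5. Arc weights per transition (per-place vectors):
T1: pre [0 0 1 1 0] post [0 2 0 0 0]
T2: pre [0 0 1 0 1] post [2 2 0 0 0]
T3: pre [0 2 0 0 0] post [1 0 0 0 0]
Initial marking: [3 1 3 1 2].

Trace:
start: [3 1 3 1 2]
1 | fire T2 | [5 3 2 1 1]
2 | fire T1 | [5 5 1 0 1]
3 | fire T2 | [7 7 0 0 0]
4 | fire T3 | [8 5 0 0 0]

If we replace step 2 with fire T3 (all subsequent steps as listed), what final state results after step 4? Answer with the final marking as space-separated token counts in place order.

(re-executing from step 2 with the substitution; state before step 2: [5 3 2 1 1])
2 | fire T3 | [6 1 2 1 1]
3 | fire T2 | [8 3 1 1 0]
4 | fire T3 | [9 1 1 1 0]

9 1 1 1 0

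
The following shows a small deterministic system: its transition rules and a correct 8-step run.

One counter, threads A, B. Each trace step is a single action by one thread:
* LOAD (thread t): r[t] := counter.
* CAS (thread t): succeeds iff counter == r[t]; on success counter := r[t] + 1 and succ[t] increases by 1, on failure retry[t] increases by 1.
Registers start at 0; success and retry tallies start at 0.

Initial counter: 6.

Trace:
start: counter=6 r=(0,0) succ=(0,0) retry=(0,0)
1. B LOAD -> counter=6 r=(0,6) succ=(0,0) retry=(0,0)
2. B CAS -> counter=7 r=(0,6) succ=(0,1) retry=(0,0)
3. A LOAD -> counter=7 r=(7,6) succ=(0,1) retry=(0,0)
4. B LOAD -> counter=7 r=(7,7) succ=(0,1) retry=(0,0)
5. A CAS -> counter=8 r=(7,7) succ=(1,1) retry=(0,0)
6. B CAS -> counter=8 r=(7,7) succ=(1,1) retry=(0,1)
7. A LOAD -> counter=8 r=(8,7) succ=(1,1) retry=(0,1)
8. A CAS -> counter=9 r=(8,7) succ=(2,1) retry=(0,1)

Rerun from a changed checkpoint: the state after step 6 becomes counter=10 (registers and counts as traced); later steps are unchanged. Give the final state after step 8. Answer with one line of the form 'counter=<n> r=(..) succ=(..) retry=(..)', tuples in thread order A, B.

counter=11 r=(10,7) succ=(2,1) retry=(0,1)

state after step 6 := counter=10 r=(7,7) succ=(1,1) retry=(0,1)
7. A LOAD -> counter=10 r=(10,7) succ=(1,1) retry=(0,1)
8. A CAS -> counter=11 r=(10,7) succ=(2,1) retry=(0,1)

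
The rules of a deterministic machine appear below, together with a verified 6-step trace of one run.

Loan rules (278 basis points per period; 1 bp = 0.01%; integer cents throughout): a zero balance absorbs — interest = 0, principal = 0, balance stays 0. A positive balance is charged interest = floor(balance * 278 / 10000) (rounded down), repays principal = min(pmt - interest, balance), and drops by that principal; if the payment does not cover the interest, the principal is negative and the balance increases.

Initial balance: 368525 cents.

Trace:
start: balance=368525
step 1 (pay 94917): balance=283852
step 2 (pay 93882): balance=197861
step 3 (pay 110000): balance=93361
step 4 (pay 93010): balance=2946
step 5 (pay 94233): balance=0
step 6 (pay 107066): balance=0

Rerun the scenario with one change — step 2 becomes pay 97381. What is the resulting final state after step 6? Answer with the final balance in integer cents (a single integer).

0

(re-executing from step 2 with the substitution; state before step 2: balance=283852)
step 2 (pay 97381): balance=194362
step 3 (pay 110000): balance=89765
step 4 (pay 93010): balance=0
step 5 (pay 94233): balance=0
step 6 (pay 107066): balance=0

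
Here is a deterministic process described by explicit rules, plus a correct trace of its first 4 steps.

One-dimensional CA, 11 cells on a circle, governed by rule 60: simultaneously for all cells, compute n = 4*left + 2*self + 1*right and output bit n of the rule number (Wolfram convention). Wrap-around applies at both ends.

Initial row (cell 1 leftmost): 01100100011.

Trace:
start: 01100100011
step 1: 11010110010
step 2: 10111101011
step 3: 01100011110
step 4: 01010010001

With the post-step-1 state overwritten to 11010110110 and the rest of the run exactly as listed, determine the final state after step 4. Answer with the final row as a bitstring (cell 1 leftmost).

11010010110

state after step 1 := 11010110110
step 2: 10111101101
step 3: 01100011011
step 4: 11010010110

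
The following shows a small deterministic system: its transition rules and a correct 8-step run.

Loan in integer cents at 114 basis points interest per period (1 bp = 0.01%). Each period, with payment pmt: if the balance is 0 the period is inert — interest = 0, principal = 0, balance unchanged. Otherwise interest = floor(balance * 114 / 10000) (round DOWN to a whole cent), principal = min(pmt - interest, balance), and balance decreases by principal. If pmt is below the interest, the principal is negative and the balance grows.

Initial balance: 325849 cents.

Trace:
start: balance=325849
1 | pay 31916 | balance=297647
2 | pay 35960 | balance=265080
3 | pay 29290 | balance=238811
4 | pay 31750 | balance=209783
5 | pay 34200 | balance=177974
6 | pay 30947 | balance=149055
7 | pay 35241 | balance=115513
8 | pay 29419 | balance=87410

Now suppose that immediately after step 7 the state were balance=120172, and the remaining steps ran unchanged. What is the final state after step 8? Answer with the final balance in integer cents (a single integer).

state after step 7 := balance=120172
8 | pay 29419 | balance=92122

92122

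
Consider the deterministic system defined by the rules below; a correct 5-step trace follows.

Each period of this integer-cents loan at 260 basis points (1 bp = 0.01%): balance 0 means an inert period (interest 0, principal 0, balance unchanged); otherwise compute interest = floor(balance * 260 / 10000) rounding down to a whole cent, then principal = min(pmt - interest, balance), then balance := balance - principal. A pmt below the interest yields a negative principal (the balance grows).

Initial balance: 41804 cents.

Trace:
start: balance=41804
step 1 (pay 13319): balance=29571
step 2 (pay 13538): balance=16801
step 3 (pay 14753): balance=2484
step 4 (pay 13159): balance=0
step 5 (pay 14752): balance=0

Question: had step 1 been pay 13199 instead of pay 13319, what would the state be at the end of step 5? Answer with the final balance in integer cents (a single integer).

0

(re-executing from step 1 with the substitution; state before step 1: balance=41804)
step 1 (pay 13199): balance=29691
step 2 (pay 13538): balance=16924
step 3 (pay 14753): balance=2611
step 4 (pay 13159): balance=0
step 5 (pay 14752): balance=0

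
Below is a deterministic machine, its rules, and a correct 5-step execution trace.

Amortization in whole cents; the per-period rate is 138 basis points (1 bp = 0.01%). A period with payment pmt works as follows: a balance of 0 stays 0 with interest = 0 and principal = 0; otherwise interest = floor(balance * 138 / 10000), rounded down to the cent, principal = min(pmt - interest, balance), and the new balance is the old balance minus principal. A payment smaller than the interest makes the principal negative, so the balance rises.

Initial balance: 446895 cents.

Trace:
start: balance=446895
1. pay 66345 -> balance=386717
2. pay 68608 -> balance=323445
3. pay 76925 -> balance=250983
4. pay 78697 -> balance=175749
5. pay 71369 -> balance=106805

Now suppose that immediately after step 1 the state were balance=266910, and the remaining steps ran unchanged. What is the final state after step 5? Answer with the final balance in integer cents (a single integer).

state after step 1 := balance=266910
2. pay 68608 -> balance=201985
3. pay 76925 -> balance=127847
4. pay 78697 -> balance=50914
5. pay 71369 -> balance=0

0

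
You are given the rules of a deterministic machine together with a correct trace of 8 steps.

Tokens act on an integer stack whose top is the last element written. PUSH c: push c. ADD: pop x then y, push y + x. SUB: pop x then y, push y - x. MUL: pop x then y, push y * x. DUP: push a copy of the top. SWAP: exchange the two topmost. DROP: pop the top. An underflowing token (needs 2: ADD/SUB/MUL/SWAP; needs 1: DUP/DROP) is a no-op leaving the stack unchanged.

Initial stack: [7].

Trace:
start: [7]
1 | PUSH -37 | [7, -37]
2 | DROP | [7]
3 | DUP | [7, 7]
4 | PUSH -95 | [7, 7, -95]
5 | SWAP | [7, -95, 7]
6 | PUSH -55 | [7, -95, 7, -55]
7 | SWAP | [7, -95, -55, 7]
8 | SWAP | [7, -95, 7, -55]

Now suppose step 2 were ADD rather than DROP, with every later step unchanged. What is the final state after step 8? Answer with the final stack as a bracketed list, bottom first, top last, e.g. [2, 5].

(re-executing from step 2 with the substitution; state before step 2: [7, -37])
2 | ADD | [-30]
3 | DUP | [-30, -30]
4 | PUSH -95 | [-30, -30, -95]
5 | SWAP | [-30, -95, -30]
6 | PUSH -55 | [-30, -95, -30, -55]
7 | SWAP | [-30, -95, -55, -30]
8 | SWAP | [-30, -95, -30, -55]

[-30, -95, -30, -55]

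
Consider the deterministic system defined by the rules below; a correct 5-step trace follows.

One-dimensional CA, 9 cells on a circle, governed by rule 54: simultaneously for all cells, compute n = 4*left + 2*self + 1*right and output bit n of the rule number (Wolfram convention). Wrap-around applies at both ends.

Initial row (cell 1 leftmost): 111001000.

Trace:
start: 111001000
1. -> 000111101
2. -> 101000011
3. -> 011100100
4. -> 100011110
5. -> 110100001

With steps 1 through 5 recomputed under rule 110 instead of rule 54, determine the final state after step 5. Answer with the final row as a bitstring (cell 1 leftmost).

(re-executing steps 1..5 under rule 110; state before step 1: 111001000)
1. -> 101011001
2. -> 111111011
3. -> 000001110
4. -> 000011010
5. -> 000111110

000111110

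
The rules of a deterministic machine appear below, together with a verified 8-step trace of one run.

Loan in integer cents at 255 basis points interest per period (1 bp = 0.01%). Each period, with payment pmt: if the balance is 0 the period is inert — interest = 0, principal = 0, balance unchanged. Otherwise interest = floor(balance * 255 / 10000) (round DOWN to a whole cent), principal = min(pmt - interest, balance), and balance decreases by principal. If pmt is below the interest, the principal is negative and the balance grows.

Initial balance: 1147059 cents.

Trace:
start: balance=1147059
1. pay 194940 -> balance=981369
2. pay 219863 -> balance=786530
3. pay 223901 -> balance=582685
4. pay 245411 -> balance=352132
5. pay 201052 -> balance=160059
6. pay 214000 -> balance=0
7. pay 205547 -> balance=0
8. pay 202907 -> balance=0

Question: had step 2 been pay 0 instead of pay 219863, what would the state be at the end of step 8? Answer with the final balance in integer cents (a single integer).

(re-executing from step 2 with the substitution; state before step 2: balance=981369)
2. pay 0 -> balance=1006393
3. pay 223901 -> balance=808155
4. pay 245411 -> balance=583351
5. pay 201052 -> balance=397174
6. pay 214000 -> balance=193301
7. pay 205547 -> balance=0
8. pay 202907 -> balance=0

0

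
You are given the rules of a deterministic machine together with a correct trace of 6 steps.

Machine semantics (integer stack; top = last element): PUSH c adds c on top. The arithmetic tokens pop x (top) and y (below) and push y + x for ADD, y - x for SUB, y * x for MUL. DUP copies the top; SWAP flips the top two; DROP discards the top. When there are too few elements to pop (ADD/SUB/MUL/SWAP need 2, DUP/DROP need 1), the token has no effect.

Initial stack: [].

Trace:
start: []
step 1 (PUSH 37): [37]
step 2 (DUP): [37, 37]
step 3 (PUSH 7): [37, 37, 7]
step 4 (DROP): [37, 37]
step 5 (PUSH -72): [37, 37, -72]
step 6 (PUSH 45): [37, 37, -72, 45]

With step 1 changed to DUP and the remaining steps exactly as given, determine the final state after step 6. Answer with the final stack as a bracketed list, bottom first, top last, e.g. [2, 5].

[-72, 45]

(re-executing from step 1 with the substitution; state before step 1: [])
step 1 (DUP): []
step 2 (DUP): []
step 3 (PUSH 7): [7]
step 4 (DROP): []
step 5 (PUSH -72): [-72]
step 6 (PUSH 45): [-72, 45]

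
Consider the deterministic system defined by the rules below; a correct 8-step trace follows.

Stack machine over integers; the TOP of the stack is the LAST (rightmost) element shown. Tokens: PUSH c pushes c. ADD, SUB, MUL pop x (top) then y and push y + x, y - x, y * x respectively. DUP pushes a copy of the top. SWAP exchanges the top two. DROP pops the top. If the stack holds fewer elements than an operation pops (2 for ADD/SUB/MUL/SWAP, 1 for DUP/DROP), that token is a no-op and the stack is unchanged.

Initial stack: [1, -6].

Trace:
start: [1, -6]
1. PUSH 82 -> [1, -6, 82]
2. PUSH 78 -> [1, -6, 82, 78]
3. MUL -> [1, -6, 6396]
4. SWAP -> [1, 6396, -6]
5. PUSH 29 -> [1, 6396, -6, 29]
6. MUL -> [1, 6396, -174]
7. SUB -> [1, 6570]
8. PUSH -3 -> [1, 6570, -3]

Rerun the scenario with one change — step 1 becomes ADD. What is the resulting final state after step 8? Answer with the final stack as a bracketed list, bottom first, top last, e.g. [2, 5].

(re-executing from step 1 with the substitution; state before step 1: [1, -6])
1. ADD -> [-5]
2. PUSH 78 -> [-5, 78]
3. MUL -> [-390]
4. SWAP -> [-390]
5. PUSH 29 -> [-390, 29]
6. MUL -> [-11310]
7. SUB -> [-11310]
8. PUSH -3 -> [-11310, -3]

[-11310, -3]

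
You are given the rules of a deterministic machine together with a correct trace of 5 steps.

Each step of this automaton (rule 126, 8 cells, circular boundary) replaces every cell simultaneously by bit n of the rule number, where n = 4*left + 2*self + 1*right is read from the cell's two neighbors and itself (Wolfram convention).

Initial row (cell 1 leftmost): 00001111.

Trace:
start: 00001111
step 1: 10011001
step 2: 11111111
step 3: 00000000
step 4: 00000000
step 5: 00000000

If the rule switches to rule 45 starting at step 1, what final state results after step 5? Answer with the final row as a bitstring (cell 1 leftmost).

00101011

(re-executing steps 1..5 under rule 45; state before step 1: 00001111)
step 1: 01101000
step 2: 01011011
step 3: 11110110
step 4: 10001101
step 5: 00101011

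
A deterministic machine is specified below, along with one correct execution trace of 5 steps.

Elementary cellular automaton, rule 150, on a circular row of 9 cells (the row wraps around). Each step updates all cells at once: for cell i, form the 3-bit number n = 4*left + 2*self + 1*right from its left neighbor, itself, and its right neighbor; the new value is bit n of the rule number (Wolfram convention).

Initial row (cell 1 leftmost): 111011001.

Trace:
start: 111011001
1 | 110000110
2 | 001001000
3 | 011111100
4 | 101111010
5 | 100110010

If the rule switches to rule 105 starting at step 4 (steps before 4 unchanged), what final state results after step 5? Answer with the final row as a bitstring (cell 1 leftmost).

(re-executing steps 4..5 under rule 105; state before step 4: 011111100)
4 | 010000101
5 | 100110010

100110010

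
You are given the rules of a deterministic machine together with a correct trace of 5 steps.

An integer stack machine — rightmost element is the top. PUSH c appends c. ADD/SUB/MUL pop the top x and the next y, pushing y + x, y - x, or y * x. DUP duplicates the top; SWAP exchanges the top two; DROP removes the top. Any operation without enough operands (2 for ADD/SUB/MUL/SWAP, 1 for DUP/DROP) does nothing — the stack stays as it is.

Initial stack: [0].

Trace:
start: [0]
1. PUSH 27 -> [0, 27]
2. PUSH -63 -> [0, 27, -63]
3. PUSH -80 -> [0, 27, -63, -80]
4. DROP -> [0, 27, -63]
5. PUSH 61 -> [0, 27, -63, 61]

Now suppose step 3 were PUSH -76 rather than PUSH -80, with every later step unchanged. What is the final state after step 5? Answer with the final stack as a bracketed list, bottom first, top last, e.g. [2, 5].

[0, 27, -63, 61]

(re-executing from step 3 with the substitution; state before step 3: [0, 27, -63])
3. PUSH -76 -> [0, 27, -63, -76]
4. DROP -> [0, 27, -63]
5. PUSH 61 -> [0, 27, -63, 61]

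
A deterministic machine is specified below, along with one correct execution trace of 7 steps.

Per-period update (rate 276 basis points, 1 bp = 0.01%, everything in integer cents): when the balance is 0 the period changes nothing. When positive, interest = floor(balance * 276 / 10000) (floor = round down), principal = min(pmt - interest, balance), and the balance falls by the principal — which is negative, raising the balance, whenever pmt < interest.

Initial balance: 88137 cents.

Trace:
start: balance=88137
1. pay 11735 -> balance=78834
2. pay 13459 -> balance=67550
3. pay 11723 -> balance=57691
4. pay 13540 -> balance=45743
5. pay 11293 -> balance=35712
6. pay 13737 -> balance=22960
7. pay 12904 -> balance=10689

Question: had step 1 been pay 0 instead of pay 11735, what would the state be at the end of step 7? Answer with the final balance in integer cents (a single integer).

(re-executing from step 1 with the substitution; state before step 1: balance=88137)
1. pay 0 -> balance=90569
2. pay 13459 -> balance=79609
3. pay 11723 -> balance=70083
4. pay 13540 -> balance=58477
5. pay 11293 -> balance=48797
6. pay 13737 -> balance=36406
7. pay 12904 -> balance=24506

24506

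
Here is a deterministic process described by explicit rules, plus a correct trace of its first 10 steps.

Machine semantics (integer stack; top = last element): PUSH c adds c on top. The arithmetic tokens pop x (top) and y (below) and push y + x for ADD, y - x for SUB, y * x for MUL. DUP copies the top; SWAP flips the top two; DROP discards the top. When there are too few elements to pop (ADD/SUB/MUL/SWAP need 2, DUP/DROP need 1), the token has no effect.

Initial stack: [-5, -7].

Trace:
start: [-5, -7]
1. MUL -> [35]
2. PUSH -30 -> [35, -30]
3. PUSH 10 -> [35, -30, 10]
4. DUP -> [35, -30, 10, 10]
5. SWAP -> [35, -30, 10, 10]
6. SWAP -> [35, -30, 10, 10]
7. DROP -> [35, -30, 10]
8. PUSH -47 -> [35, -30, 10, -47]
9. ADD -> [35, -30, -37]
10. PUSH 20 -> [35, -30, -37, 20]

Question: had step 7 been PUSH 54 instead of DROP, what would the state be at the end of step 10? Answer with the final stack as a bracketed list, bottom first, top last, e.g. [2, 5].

[35, -30, 10, 10, 7, 20]

(re-executing from step 7 with the substitution; state before step 7: [35, -30, 10, 10])
7. PUSH 54 -> [35, -30, 10, 10, 54]
8. PUSH -47 -> [35, -30, 10, 10, 54, -47]
9. ADD -> [35, -30, 10, 10, 7]
10. PUSH 20 -> [35, -30, 10, 10, 7, 20]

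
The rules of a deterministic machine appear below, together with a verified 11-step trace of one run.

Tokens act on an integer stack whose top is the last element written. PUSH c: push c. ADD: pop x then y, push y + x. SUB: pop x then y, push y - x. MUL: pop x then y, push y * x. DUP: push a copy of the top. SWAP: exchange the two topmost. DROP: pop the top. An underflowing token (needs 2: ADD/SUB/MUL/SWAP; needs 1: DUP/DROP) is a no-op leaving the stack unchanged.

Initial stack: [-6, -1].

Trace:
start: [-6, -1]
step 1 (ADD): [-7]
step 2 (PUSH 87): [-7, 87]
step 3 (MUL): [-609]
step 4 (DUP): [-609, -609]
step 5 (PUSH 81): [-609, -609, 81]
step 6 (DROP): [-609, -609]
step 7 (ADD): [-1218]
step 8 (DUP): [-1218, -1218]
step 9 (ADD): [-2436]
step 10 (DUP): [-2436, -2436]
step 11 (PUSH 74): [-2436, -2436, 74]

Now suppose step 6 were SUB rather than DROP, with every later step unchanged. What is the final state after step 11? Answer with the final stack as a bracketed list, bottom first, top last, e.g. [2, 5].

[-2598, -2598, 74]

(re-executing from step 6 with the substitution; state before step 6: [-609, -609, 81])
step 6 (SUB): [-609, -690]
step 7 (ADD): [-1299]
step 8 (DUP): [-1299, -1299]
step 9 (ADD): [-2598]
step 10 (DUP): [-2598, -2598]
step 11 (PUSH 74): [-2598, -2598, 74]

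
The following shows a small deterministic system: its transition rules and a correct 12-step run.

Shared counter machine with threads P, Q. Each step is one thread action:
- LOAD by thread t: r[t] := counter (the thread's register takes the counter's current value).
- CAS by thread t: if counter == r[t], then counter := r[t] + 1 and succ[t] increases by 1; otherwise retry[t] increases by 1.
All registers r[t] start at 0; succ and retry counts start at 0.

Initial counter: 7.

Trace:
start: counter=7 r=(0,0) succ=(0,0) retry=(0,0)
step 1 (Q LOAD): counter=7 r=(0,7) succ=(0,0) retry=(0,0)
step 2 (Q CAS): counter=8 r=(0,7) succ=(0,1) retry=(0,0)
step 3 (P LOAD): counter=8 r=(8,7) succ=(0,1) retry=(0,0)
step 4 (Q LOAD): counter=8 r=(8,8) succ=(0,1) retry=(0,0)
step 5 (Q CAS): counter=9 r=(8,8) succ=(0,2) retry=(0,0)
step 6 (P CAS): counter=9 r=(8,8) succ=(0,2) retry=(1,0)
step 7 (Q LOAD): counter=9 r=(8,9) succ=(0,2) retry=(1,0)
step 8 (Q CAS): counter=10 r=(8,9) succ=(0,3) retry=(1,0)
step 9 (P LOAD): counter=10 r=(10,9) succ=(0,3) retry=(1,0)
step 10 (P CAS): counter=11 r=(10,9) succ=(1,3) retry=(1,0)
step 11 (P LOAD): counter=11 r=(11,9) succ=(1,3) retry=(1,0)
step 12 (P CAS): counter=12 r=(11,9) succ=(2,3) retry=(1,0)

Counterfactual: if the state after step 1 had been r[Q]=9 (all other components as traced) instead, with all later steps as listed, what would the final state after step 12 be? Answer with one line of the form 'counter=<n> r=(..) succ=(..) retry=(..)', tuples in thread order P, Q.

counter=11 r=(10,8) succ=(2,2) retry=(1,1)

state after step 1 := counter=7 r=(0,9) succ=(0,0) retry=(0,0)
step 2 (Q CAS): counter=7 r=(0,9) succ=(0,0) retry=(0,1)
step 3 (P LOAD): counter=7 r=(7,9) succ=(0,0) retry=(0,1)
step 4 (Q LOAD): counter=7 r=(7,7) succ=(0,0) retry=(0,1)
step 5 (Q CAS): counter=8 r=(7,7) succ=(0,1) retry=(0,1)
step 6 (P CAS): counter=8 r=(7,7) succ=(0,1) retry=(1,1)
step 7 (Q LOAD): counter=8 r=(7,8) succ=(0,1) retry=(1,1)
step 8 (Q CAS): counter=9 r=(7,8) succ=(0,2) retry=(1,1)
step 9 (P LOAD): counter=9 r=(9,8) succ=(0,2) retry=(1,1)
step 10 (P CAS): counter=10 r=(9,8) succ=(1,2) retry=(1,1)
step 11 (P LOAD): counter=10 r=(10,8) succ=(1,2) retry=(1,1)
step 12 (P CAS): counter=11 r=(10,8) succ=(2,2) retry=(1,1)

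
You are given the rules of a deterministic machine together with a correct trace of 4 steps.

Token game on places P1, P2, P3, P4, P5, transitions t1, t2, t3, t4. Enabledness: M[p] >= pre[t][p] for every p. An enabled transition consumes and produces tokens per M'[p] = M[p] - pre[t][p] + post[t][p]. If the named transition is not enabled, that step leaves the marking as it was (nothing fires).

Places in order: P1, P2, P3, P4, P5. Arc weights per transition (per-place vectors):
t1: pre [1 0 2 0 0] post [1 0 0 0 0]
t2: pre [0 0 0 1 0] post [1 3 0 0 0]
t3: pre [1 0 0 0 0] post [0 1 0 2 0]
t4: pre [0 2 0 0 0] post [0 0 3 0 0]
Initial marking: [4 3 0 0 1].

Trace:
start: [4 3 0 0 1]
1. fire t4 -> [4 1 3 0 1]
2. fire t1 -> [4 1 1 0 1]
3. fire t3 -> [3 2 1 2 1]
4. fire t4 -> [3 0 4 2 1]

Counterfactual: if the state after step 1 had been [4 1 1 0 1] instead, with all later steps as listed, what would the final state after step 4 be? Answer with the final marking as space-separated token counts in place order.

state after step 1 := [4 1 1 0 1]
2. fire t1 -> [4 1 1 0 1]
3. fire t3 -> [3 2 1 2 1]
4. fire t4 -> [3 0 4 2 1]

3 0 4 2 1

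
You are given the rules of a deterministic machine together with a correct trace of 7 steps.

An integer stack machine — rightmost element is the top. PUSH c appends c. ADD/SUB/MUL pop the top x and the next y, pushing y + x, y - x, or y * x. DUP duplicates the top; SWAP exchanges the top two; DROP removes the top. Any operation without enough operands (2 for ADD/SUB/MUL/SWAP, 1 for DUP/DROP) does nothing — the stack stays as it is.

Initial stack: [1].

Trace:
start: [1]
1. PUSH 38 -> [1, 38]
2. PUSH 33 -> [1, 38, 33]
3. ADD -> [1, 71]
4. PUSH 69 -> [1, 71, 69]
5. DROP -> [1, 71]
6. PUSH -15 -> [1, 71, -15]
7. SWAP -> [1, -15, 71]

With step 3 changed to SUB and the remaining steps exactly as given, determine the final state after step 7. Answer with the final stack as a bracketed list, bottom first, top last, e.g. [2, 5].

[1, -15, 5]

(re-executing from step 3 with the substitution; state before step 3: [1, 38, 33])
3. SUB -> [1, 5]
4. PUSH 69 -> [1, 5, 69]
5. DROP -> [1, 5]
6. PUSH -15 -> [1, 5, -15]
7. SWAP -> [1, -15, 5]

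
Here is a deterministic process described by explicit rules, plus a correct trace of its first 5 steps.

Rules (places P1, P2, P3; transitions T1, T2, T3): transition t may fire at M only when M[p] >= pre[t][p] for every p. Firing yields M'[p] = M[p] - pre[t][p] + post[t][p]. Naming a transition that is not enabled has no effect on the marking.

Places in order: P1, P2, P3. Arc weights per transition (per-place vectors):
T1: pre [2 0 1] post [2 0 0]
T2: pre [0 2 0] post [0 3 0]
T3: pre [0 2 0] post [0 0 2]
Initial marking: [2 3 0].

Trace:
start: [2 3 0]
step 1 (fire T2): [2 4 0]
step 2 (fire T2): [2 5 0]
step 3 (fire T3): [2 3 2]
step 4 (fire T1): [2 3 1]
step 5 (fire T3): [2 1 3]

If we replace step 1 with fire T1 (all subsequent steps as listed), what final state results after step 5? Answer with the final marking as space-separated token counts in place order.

2 0 3

(re-executing from step 1 with the substitution; state before step 1: [2 3 0])
step 1 (fire T1): [2 3 0]
step 2 (fire T2): [2 4 0]
step 3 (fire T3): [2 2 2]
step 4 (fire T1): [2 2 1]
step 5 (fire T3): [2 0 3]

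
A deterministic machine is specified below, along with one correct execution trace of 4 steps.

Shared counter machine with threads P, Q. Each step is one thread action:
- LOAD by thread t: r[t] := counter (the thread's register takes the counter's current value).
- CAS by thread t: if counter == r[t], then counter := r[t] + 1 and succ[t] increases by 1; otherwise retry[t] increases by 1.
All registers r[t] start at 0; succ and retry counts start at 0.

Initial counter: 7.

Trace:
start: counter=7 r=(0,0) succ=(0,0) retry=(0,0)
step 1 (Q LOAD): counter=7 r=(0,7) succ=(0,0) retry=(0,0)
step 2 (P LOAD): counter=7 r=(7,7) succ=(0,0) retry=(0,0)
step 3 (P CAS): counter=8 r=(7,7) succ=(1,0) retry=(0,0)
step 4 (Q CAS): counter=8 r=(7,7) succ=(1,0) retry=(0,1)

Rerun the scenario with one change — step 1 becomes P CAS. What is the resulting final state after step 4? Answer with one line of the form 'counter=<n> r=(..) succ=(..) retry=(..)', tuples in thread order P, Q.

counter=8 r=(7,0) succ=(1,0) retry=(1,1)

(re-executing from step 1 with the substitution; state before step 1: counter=7 r=(0,0) succ=(0,0) retry=(0,0))
step 1 (P CAS): counter=7 r=(0,0) succ=(0,0) retry=(1,0)
step 2 (P LOAD): counter=7 r=(7,0) succ=(0,0) retry=(1,0)
step 3 (P CAS): counter=8 r=(7,0) succ=(1,0) retry=(1,0)
step 4 (Q CAS): counter=8 r=(7,0) succ=(1,0) retry=(1,1)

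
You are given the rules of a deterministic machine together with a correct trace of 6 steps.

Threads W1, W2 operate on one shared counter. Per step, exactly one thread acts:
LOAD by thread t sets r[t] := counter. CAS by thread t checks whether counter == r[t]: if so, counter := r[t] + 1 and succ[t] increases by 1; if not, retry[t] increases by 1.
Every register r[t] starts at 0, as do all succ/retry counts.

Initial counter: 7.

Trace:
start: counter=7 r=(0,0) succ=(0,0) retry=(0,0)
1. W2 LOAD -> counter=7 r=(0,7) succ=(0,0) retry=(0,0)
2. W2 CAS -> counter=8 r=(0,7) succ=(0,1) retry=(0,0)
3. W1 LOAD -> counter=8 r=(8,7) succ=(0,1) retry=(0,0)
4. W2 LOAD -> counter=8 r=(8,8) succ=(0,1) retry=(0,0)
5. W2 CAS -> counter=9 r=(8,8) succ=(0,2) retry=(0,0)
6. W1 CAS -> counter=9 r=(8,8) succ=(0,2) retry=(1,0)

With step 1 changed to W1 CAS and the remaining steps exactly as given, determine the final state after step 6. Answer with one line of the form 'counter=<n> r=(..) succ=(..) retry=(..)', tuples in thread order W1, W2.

(re-executing from step 1 with the substitution; state before step 1: counter=7 r=(0,0) succ=(0,0) retry=(0,0))
1. W1 CAS -> counter=7 r=(0,0) succ=(0,0) retry=(1,0)
2. W2 CAS -> counter=7 r=(0,0) succ=(0,0) retry=(1,1)
3. W1 LOAD -> counter=7 r=(7,0) succ=(0,0) retry=(1,1)
4. W2 LOAD -> counter=7 r=(7,7) succ=(0,0) retry=(1,1)
5. W2 CAS -> counter=8 r=(7,7) succ=(0,1) retry=(1,1)
6. W1 CAS -> counter=8 r=(7,7) succ=(0,1) retry=(2,1)

counter=8 r=(7,7) succ=(0,1) retry=(2,1)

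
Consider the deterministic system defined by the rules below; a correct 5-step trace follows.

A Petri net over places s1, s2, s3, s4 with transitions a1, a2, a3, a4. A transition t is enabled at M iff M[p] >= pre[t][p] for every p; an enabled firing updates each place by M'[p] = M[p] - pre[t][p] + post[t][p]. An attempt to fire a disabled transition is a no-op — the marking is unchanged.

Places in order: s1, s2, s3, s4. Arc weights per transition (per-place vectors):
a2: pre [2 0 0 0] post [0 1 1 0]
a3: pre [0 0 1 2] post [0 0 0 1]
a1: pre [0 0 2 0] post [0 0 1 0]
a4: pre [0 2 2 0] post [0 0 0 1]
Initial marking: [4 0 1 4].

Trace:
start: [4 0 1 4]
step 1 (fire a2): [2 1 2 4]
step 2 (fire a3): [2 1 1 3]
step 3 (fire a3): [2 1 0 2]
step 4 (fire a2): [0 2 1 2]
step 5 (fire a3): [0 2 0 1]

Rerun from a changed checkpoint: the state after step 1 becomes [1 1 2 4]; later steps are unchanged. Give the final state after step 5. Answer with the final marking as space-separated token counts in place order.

1 1 0 2

state after step 1 := [1 1 2 4]
step 2 (fire a3): [1 1 1 3]
step 3 (fire a3): [1 1 0 2]
step 4 (fire a2): [1 1 0 2]
step 5 (fire a3): [1 1 0 2]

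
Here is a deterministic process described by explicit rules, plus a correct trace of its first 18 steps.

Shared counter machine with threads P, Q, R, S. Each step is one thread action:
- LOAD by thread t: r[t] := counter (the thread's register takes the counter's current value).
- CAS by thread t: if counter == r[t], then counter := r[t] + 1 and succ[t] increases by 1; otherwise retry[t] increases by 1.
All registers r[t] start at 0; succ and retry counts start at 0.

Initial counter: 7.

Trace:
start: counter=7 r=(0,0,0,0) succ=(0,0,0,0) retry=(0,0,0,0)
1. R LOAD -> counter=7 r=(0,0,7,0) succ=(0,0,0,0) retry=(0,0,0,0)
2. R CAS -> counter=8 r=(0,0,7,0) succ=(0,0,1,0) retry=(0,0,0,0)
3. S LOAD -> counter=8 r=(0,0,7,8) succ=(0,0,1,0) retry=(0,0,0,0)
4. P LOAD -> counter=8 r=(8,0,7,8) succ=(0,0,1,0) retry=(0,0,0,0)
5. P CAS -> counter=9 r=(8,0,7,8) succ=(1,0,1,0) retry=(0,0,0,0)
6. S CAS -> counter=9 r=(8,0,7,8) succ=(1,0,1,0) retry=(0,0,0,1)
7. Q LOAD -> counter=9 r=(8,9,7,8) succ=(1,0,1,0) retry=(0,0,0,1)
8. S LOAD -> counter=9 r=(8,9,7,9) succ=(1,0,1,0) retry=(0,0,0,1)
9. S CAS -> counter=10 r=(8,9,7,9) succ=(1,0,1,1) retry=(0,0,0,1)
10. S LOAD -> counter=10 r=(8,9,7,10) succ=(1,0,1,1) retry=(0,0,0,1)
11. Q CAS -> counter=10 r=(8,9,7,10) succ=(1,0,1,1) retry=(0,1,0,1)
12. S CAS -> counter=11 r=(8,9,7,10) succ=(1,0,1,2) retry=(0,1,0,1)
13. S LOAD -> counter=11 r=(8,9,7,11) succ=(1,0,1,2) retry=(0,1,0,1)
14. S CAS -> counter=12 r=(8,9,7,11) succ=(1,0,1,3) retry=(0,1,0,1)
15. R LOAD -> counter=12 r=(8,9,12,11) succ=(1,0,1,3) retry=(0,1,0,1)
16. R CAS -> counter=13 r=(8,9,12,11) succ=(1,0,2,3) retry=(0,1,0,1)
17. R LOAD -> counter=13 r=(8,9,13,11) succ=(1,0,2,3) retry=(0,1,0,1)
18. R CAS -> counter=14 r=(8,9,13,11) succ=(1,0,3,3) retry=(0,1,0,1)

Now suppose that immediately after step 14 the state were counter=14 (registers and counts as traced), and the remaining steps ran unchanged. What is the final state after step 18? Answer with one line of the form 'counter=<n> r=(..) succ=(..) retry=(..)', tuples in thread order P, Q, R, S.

state after step 14 := counter=14 r=(8,9,7,11) succ=(1,0,1,3) retry=(0,1,0,1)
15. R LOAD -> counter=14 r=(8,9,14,11) succ=(1,0,1,3) retry=(0,1,0,1)
16. R CAS -> counter=15 r=(8,9,14,11) succ=(1,0,2,3) retry=(0,1,0,1)
17. R LOAD -> counter=15 r=(8,9,15,11) succ=(1,0,2,3) retry=(0,1,0,1)
18. R CAS -> counter=16 r=(8,9,15,11) succ=(1,0,3,3) retry=(0,1,0,1)

counter=16 r=(8,9,15,11) succ=(1,0,3,3) retry=(0,1,0,1)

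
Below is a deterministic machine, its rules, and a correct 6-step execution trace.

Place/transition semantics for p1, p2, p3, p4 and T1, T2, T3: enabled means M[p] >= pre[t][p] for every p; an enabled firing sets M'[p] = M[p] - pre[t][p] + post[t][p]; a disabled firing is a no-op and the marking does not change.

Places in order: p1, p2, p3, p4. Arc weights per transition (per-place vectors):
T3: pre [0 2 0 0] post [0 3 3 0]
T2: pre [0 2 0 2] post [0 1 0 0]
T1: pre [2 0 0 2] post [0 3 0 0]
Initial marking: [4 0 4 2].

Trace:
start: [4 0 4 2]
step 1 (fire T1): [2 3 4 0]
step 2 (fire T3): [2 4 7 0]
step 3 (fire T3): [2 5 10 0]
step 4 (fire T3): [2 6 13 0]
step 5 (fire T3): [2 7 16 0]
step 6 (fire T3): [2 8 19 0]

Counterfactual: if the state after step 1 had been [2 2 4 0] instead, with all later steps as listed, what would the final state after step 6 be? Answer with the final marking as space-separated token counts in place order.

state after step 1 := [2 2 4 0]
step 2 (fire T3): [2 3 7 0]
step 3 (fire T3): [2 4 10 0]
step 4 (fire T3): [2 5 13 0]
step 5 (fire T3): [2 6 16 0]
step 6 (fire T3): [2 7 19 0]

2 7 19 0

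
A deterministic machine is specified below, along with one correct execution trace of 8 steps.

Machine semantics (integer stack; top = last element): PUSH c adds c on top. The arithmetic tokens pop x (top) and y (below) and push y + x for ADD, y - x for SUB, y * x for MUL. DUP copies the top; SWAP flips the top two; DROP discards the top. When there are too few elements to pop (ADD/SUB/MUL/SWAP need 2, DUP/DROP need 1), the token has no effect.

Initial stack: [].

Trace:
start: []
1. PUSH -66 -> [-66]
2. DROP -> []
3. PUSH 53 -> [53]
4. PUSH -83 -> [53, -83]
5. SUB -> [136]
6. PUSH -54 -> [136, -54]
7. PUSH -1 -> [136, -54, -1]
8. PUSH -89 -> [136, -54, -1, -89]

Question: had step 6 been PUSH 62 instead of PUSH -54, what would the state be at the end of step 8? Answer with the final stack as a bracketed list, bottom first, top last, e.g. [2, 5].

[136, 62, -1, -89]

(re-executing from step 6 with the substitution; state before step 6: [136])
6. PUSH 62 -> [136, 62]
7. PUSH -1 -> [136, 62, -1]
8. PUSH -89 -> [136, 62, -1, -89]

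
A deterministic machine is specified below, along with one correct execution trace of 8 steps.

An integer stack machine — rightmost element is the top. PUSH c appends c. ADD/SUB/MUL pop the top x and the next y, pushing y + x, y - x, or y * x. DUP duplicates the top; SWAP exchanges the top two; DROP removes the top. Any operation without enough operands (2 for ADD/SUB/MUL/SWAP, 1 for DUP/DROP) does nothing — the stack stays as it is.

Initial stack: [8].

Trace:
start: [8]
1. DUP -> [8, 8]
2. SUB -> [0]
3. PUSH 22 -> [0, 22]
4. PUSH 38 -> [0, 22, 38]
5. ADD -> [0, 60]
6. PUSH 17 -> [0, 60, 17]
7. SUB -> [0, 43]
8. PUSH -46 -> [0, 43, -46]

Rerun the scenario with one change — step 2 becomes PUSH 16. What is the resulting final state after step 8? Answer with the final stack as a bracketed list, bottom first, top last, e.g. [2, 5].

[8, 8, 16, 43, -46]

(re-executing from step 2 with the substitution; state before step 2: [8, 8])
2. PUSH 16 -> [8, 8, 16]
3. PUSH 22 -> [8, 8, 16, 22]
4. PUSH 38 -> [8, 8, 16, 22, 38]
5. ADD -> [8, 8, 16, 60]
6. PUSH 17 -> [8, 8, 16, 60, 17]
7. SUB -> [8, 8, 16, 43]
8. PUSH -46 -> [8, 8, 16, 43, -46]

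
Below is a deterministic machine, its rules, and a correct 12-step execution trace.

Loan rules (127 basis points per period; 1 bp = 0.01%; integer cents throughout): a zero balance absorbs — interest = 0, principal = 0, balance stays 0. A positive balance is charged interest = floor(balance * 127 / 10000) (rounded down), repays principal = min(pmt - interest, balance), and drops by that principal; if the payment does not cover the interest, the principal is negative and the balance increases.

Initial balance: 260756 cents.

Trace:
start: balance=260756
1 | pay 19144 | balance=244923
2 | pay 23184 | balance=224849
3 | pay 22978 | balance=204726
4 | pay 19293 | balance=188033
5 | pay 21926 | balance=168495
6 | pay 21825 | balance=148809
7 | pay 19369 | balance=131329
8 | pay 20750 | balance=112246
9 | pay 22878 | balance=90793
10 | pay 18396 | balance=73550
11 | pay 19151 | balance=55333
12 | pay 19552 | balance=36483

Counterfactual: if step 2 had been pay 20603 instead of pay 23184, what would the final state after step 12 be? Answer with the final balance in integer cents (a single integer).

39410

(re-executing from step 2 with the substitution; state before step 2: balance=244923)
2 | pay 20603 | balance=227430
3 | pay 22978 | balance=207340
4 | pay 19293 | balance=190680
5 | pay 21926 | balance=171175
6 | pay 21825 | balance=151523
7 | pay 19369 | balance=134078
8 | pay 20750 | balance=115030
9 | pay 22878 | balance=93612
10 | pay 18396 | balance=76404
11 | pay 19151 | balance=58223
12 | pay 19552 | balance=39410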